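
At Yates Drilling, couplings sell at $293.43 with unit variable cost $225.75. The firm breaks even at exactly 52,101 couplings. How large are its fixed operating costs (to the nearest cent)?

$3,526,195.68

Contribution margin per unit = $293.43 − $225.75 = $67.68.
Since BE = FC / CM, FC = 52,101 × $67.68 = $3,526,195.68.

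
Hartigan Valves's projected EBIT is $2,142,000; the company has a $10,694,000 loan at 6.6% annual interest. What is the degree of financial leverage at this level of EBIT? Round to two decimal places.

1.49

Interest = $705,804.00.
DFL = EBIT ÷ (EBIT − I) = $2,142,000 ÷ ($2,142,000 − $705,804.00) = $2,142,000 ÷ $1,436,196.00 = 1.4914.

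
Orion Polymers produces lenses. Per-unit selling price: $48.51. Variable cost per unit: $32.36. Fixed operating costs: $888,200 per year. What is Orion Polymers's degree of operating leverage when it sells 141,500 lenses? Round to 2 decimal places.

1.64

Contribution at this volume is 141,500 × $16.15 = $2,285,225.00.
Subtracting fixed costs: EBIT = $2,285,225.00 − $888,200 = $1,397,025.00.
So DOL = total CM / EBIT = $2,285,225.00 / $1,397,025.00 = 1.6358.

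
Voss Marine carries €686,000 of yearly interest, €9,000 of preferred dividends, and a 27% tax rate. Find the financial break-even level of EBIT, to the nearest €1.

€698,329

Preferred dividends are paid after tax, so their pre-tax equivalent is €9,000 ÷ (1 − 0.27) = €12,328.77.
EPS = 0 when EBIT covers interest plus the pre-tax preferred burden: €686,000 + €12,328.77 = €698,328.77.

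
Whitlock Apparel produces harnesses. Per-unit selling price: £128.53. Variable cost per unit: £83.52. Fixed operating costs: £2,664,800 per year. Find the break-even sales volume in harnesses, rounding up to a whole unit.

Contribution margin per unit = £128.53 − £83.52 = £45.01.
Break-even Q = £2,664,800 / £45.01 = 59,204.62 → 59,205 harnesses.

59,205 harnesses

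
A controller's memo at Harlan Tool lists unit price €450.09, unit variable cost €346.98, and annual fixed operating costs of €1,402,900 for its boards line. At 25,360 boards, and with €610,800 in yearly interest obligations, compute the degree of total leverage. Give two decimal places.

Total contribution margin = 25,360 × €103.11 = €2,614,869.60.
Subtracting fixed costs: EBIT = €2,614,869.60 − €1,402,900 = €1,211,969.60. Interest = €610,800.00.
DOL = €2,614,869.60 ÷ €1,211,969.60 = 2.1575; DFL = €1,211,969.60 ÷ €601,169.60 = 2.0160.
DCL = DOL × DFL = 2.1575 × 2.0160 = 4.3495.

4.35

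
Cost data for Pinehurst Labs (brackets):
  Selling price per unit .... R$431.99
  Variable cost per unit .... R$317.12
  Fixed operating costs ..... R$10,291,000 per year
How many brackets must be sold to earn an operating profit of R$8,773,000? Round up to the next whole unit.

165,962 brackets

Contribution margin per unit = R$431.99 − R$317.12 = R$114.87.
Units = (FC + target) / CM = (R$10,291,000 + R$8,773,000) / R$114.87 = 165,961.52, so 165,962 brackets.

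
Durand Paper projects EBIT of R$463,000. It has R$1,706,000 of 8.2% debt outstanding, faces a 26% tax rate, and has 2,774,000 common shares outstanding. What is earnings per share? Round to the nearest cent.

Interest = R$139,892.00, so EBT = R$463,000 − R$139,892.00 = R$323,108.00.
After tax at 26%: net income = R$323,108.00 × 0.74 = R$239,099.92.
Per share: R$239,099.92 / 2,774,000 shares = R$0.09.

R$0.09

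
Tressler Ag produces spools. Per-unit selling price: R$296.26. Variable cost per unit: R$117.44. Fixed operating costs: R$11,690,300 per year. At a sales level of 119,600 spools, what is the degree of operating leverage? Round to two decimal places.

At 119,600 units, contribution = 119,600 × R$178.82 = R$21,386,872.00.
Operating income = contribution − fixed costs = R$21,386,872.00 − R$11,690,300 = R$9,696,572.00.
Degree of operating leverage = R$21,386,872.00 / R$9,696,572.00 = 2.2056.

2.21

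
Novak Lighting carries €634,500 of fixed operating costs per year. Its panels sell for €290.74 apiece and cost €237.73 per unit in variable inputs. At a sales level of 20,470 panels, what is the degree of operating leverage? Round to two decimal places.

2.41

At 20,470 units, contribution = 20,470 × €53.01 = €1,085,114.70.
Operating income = contribution − fixed costs = €1,085,114.70 − €634,500 = €450,614.70.
So DOL = total CM / EBIT = €1,085,114.70 / €450,614.70 = 2.4081.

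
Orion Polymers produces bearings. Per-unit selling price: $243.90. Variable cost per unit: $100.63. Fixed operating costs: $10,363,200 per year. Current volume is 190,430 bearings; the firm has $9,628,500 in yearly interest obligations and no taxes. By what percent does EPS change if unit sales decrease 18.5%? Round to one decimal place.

At 190,430 units, contribution = 190,430 × $143.27 = $27,282,906.10.
EBIT = $27,282,906.10 − $10,363,200 = $16,919,706.10.
Interest = $9,628,500.00, so EBIT − I = $7,291,206.10.
Degree of combined leverage = contribution ÷ (EBIT − I) = $27,282,906.10 ÷ $7,291,206.10 = 3.7419.
%ΔEPS = DCL × %ΔSales = 3.7419 × -18.5% = -69.2%.

-69.2%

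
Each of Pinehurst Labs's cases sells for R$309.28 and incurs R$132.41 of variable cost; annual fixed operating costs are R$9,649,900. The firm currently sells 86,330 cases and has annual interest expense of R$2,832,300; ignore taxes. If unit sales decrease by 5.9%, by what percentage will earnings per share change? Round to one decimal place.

Contribution at this volume is 86,330 × R$176.87 = R$15,269,187.10.
Operating income = contribution − fixed costs = R$15,269,187.10 − R$9,649,900 = R$5,619,287.10.
After interest of R$2,832,300.00, pre-tax earnings = R$2,786,987.10.
DCL = total CM / (EBIT − I) = R$15,269,187.10 / R$2,786,987.10 = 5.4787.
EPS therefore changes by 5.4787 × (-5.9%) = -32.3%.

-32.3%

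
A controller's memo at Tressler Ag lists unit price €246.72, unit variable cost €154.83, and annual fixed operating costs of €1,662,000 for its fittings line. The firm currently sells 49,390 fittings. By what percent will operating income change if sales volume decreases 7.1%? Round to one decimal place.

-11.2%

Total contribution margin = 49,390 × €91.89 = €4,538,447.10.
EBIT = €4,538,447.10 − €1,662,000 = €2,876,447.10.
Degree of operating leverage = €4,538,447.10 / €2,876,447.10 = 1.5778.
Operating income changes by 1.5778 × -7.1% = -11.2%.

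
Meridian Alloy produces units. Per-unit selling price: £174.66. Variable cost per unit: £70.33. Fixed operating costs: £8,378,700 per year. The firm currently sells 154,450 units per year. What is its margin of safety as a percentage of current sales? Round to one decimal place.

48.0%

Each unit contributes £174.66 − £70.33 = £104.33. Break-even units = £8,378,700 ÷ £104.33 = 80,309.59; break-even revenue = 80,309.59 × £174.66 = £14,026,873.79.
Actual sales revenue = 154,450 × £174.66 = £26,976,237.00.
Margin of safety = (£26,976,237.00 − £14,026,873.79) ÷ £26,976,237.00 = 48.0%.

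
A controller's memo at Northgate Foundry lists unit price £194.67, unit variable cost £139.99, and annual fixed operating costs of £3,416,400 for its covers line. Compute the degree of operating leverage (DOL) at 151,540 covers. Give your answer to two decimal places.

1.70

At 151,540 units, contribution = 151,540 × £54.68 = £8,286,207.20.
Operating income = contribution − fixed costs = £8,286,207.20 − £3,416,400 = £4,869,807.20.
Degree of operating leverage = £8,286,207.20 / £4,869,807.20 = 1.7015.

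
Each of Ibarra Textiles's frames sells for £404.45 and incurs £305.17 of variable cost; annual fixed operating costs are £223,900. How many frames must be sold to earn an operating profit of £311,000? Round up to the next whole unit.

Unit CM = price − variable cost = £404.45 − £305.17 = £99.28.
Units = (FC + target) / CM = (£223,900 + £311,000) / £99.28 = 5,387.79, so 5,388 frames.

5,388 frames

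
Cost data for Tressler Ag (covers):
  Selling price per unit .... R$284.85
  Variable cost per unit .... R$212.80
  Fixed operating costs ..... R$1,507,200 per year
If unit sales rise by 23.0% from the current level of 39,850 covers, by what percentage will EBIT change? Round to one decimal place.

+48.4%

At 39,850 units, contribution = 39,850 × R$72.05 = R$2,871,192.50.
EBIT = R$2,871,192.50 − R$1,507,200 = R$1,363,992.50.
DOL = contribution ÷ EBIT = R$2,871,192.50 ÷ R$1,363,992.50 = 2.1050.
So EBIT moves 2.1050 × (+23.0%) = +48.4%.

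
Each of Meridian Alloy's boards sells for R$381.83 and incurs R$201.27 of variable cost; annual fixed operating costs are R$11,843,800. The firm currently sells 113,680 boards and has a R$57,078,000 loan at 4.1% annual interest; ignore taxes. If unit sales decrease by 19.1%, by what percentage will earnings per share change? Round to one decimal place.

Total contribution margin = 113,680 × R$180.56 = R$20,526,060.80.
Operating income = contribution − fixed costs = R$20,526,060.80 − R$11,843,800 = R$8,682,260.80.
After interest of R$2,340,198.00, pre-tax earnings = R$6,342,062.80.
DCL = total CM / (EBIT − I) = R$20,526,060.80 / R$6,342,062.80 = 3.2365.
%ΔEPS = DCL × %ΔSales = 3.2365 × -19.1% = -61.8%.

-61.8%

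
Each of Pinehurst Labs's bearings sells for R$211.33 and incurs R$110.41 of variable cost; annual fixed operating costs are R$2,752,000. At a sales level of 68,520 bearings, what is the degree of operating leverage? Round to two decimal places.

1.66

Contribution at this volume is 68,520 × R$100.92 = R$6,915,038.40.
Subtracting fixed costs: EBIT = R$6,915,038.40 − R$2,752,000 = R$4,163,038.40.
So DOL = total CM / EBIT = R$6,915,038.40 / R$4,163,038.40 = 1.6611.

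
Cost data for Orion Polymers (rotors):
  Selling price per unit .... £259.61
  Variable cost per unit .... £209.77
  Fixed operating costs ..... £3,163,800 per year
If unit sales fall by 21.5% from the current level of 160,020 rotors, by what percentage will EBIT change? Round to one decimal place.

At 160,020 units, contribution = 160,020 × £49.84 = £7,975,396.80.
Subtracting fixed costs: EBIT = £7,975,396.80 − £3,163,800 = £4,811,596.80.
Degree of operating leverage = £7,975,396.80 / £4,811,596.80 = 1.6575.
So EBIT moves 1.6575 × (-21.5%) = -35.6%.

-35.6%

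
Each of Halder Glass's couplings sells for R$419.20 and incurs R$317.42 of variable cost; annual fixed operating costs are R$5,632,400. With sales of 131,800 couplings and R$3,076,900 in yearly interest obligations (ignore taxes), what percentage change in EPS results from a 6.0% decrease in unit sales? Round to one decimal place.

-17.1%

Total contribution margin = 131,800 × R$101.78 = R$13,414,604.00.
EBIT = R$13,414,604.00 − R$5,632,400 = R$7,782,204.00.
Interest = R$3,076,900.00, so EBIT − I = R$4,705,304.00.
DCL = total CM / (EBIT − I) = R$13,414,604.00 / R$4,705,304.00 = 2.8510.
EPS therefore changes by 2.8510 × (-6.0%) = -17.1%.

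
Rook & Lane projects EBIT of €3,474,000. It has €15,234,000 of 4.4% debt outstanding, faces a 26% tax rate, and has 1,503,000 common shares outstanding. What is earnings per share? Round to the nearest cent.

€1.38

Pre-tax income = €3,474,000 − €670,296.00 = €2,803,704.00.
After tax at 26%: net income = €2,803,704.00 × 0.74 = €2,074,740.96.
Per share: €2,074,740.96 / 1,503,000 shares = €1.38.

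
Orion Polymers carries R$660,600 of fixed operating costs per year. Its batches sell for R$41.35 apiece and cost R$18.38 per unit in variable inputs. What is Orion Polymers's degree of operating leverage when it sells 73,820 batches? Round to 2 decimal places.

At 73,820 units, contribution = 73,820 × R$22.97 = R$1,695,645.40.
Subtracting fixed costs: EBIT = R$1,695,645.40 − R$660,600 = R$1,035,045.40.
Degree of operating leverage = R$1,695,645.40 / R$1,035,045.40 = 1.6382.

1.64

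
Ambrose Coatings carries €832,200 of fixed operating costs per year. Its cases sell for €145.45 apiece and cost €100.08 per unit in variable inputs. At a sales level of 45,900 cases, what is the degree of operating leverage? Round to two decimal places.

1.67

Contribution at this volume is 45,900 × €45.37 = €2,082,483.00.
EBIT = €2,082,483.00 − €832,200 = €1,250,283.00.
Degree of operating leverage = €2,082,483.00 / €1,250,283.00 = 1.6656.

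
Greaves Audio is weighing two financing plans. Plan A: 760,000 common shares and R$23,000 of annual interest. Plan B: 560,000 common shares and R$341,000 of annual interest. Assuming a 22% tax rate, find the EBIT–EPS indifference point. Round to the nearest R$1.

At indifference, (EBIT − 23,000)(1 − t)/760,000 = (EBIT − 341,000)(1 − t)/560,000.
Cancelling (1 − t) and cross-multiplying: 560,000·(EBIT − 23,000) = 760,000·(EBIT − 341,000).
EBIT × (760,000 − 560,000) = 341,000 × 760,000 − 23,000 × 560,000 = 246,280,000,000, so EBIT = 246,280,000,000 ÷ 200,000 = 1,231,400.00.

R$1,231,400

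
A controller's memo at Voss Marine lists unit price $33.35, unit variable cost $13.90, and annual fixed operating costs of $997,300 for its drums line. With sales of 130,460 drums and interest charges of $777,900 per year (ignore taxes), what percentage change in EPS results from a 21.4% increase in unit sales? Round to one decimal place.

At 130,460 units, contribution = 130,460 × $19.45 = $2,537,447.00.
Operating income = contribution − fixed costs = $2,537,447.00 − $997,300 = $1,540,147.00.
After interest of $777,900.00, pre-tax earnings = $762,247.00.
DCL = total CM / (EBIT − I) = $2,537,447.00 / $762,247.00 = 3.3289.
EPS therefore changes by 3.3289 × (+21.4%) = +71.2%.

+71.2%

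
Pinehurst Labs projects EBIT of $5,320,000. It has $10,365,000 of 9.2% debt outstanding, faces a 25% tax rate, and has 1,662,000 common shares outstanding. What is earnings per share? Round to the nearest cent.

Interest = $953,580.00, so EBT = $5,320,000 − $953,580.00 = $4,366,420.00.
Net income = $4,366,420.00 × (1 − 0.25) = $3,274,815.00.
Per share: $3,274,815.00 / 1,662,000 shares = $1.97.

$1.97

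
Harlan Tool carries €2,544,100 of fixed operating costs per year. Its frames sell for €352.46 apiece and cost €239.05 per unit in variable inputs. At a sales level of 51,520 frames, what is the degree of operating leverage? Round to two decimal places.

1.77

At 51,520 units, contribution = 51,520 × €113.41 = €5,842,883.20.
Operating income = contribution − fixed costs = €5,842,883.20 − €2,544,100 = €3,298,783.20.
DOL = contribution ÷ EBIT = €5,842,883.20 ÷ €3,298,783.20 = 1.7712.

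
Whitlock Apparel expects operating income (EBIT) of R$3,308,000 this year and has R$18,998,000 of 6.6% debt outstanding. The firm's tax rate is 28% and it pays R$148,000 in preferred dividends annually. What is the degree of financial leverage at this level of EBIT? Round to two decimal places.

1.79

Interest = R$1,253,868.00.
Pre-tax preferred-dividend burden = R$148,000 ÷ (1 − 0.28) = R$205,555.56.
DFL = EBIT ÷ [EBIT − I − D_p/(1−t)] = R$3,308,000 ÷ [R$3,308,000 − R$1,253,868.00 − R$205,555.56] = R$3,308,000 ÷ R$1,848,576.44 = 1.7895.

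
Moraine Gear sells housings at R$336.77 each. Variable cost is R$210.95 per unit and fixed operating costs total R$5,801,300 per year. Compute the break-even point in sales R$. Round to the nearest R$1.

CM per unit = R$336.77 − R$210.95 = R$125.82; CM ratio = R$125.82 / R$336.77 = 0.3736.
Break-even sales = FC ÷ CM ratio = R$5,801,300 × R$336.77 / R$125.82 = R$15,527,768.

R$15,527,768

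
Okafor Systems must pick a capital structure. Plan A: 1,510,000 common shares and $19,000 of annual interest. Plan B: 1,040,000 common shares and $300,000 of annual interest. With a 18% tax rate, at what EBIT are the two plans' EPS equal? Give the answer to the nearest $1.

At indifference, (EBIT − 19,000)(1 − t)/1,510,000 = (EBIT − 300,000)(1 − t)/1,040,000.
Cancelling (1 − t) and cross-multiplying: 1,040,000·(EBIT − 19,000) = 1,510,000·(EBIT − 300,000).
Solving, EBIT = (300,000·1,510,000 − 19,000·1,040,000) / (1,510,000 − 1,040,000) = 433,240,000,000 / 470,000 = 921,787.23.

$921,787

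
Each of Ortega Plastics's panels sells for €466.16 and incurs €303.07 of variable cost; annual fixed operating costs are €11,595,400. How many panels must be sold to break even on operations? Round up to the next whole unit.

71,099 panels

Each unit contributes €466.16 − €303.07 = €163.09.
Break-even Q = €11,595,400 / €163.09 = 71,098.17 → 71,099 panels.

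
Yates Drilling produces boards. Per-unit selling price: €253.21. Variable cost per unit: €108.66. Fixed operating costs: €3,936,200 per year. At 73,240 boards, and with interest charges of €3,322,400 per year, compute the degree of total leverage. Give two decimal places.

3.18

Total contribution margin = 73,240 × €144.55 = €10,586,842.00.
Subtracting fixed costs: EBIT = €10,586,842.00 − €3,936,200 = €6,650,642.00. Interest = €3,322,400.00, so EBIT − I = €3,328,242.00.
Degree of total leverage = total CM / (EBIT − interest) = €10,586,842.00 / €3,328,242.00 = 3.1809.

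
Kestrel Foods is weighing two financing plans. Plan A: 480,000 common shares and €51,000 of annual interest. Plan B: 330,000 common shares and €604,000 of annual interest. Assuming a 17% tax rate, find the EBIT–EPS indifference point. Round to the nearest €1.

€1,820,600

At indifference, (EBIT − 51,000)(1 − t)/480,000 = (EBIT − 604,000)(1 − t)/330,000.
The (1 − t) factor cancels: (EBIT − 51,000) × 330,000 = (EBIT − 604,000) × 480,000.
EBIT × (480,000 − 330,000) = 604,000 × 480,000 − 51,000 × 330,000 = 273,090,000,000, so EBIT = 273,090,000,000 ÷ 150,000 = 1,820,600.00.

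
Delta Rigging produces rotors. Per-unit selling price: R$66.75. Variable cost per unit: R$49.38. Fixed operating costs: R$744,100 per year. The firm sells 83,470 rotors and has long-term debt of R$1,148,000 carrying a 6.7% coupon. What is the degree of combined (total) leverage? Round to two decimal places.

At 83,470 units, contribution = 83,470 × R$17.37 = R$1,449,873.90.
EBIT = R$1,449,873.90 − R$744,100 = R$705,773.90. Interest = R$76,916.00, so EBIT − I = R$628,857.90.
DCL = contribution ÷ (EBIT − I) = R$1,449,873.90 ÷ R$628,857.90 = 2.3056.

2.31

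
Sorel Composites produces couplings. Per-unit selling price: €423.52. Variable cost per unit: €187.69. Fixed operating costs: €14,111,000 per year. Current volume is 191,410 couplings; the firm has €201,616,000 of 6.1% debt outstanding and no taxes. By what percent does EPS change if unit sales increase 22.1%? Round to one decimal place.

Total contribution margin = 191,410 × €235.83 = €45,140,220.30.
EBIT = €45,140,220.30 − €14,111,000 = €31,029,220.30.
After interest of €12,298,576.00, pre-tax earnings = €18,730,644.30.
DCL = total CM / (EBIT − I) = €45,140,220.30 / €18,730,644.30 = 2.4100.
EPS therefore changes by 2.4100 × (+22.1%) = +53.3%.

+53.3%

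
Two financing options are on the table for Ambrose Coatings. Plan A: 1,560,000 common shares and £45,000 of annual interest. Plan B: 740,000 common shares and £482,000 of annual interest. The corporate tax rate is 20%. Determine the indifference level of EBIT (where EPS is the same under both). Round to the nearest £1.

Set EPS_A = EPS_B: (EBIT − £45,000)(1 − 0.20) ÷ 1,560,000 = (EBIT − £482,000)(1 − 0.20) ÷ 740,000.
Cancelling (1 − t) and cross-multiplying: 740,000·(EBIT − 45,000) = 1,560,000·(EBIT − 482,000).
Solving, EBIT = (482,000·1,560,000 − 45,000·740,000) / (1,560,000 − 740,000) = 718,620,000,000 / 820,000 = 876,365.85.

£876,366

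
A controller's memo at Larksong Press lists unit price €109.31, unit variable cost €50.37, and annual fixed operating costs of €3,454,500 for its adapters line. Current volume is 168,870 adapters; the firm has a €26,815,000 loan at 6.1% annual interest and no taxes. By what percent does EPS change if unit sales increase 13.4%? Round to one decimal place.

+27.4%

At 168,870 units, contribution = 168,870 × €58.94 = €9,953,197.80.
Operating income = contribution − fixed costs = €9,953,197.80 − €3,454,500 = €6,498,697.80.
Interest = €1,635,715.00, so EBIT − I = €4,862,982.80.
Degree of combined leverage = contribution ÷ (EBIT − I) = €9,953,197.80 ÷ €4,862,982.80 = 2.0467.
EPS therefore changes by 2.0467 × (+13.4%) = +27.4%.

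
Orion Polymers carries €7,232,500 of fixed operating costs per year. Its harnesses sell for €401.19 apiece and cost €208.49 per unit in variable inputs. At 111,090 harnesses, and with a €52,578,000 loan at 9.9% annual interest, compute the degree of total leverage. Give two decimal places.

Contribution at this volume is 111,090 × €192.70 = €21,407,043.00.
Operating income = contribution − fixed costs = €21,407,043.00 − €7,232,500 = €14,174,543.00. Interest = €5,205,222.00, so EBIT − I = €8,969,321.00.
DCL = contribution ÷ (EBIT − I) = €21,407,043.00 ÷ €8,969,321.00 = 2.3867.

2.39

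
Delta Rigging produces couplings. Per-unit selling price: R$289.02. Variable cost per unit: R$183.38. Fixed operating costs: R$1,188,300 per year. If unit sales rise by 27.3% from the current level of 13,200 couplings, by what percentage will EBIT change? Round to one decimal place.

At 13,200 units, contribution = 13,200 × R$105.64 = R$1,394,448.00.
Operating income = contribution − fixed costs = R$1,394,448.00 − R$1,188,300 = R$206,148.00.
DOL = contribution ÷ EBIT = R$1,394,448.00 ÷ R$206,148.00 = 6.7643.
Operating income changes by 6.7643 × +27.3% = +184.7%.

+184.7%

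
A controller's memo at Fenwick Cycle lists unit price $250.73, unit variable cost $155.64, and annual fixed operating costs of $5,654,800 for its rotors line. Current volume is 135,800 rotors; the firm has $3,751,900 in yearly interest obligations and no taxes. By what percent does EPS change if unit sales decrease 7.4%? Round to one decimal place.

-27.3%

Total contribution margin = 135,800 × $95.09 = $12,913,222.00.
Subtracting fixed costs: EBIT = $12,913,222.00 − $5,654,800 = $7,258,422.00.
After interest of $3,751,900.00, pre-tax earnings = $3,506,522.00.
Degree of combined leverage = contribution ÷ (EBIT − I) = $12,913,222.00 ÷ $3,506,522.00 = 3.6826.
EPS therefore changes by 3.6826 × (-7.4%) = -27.3%.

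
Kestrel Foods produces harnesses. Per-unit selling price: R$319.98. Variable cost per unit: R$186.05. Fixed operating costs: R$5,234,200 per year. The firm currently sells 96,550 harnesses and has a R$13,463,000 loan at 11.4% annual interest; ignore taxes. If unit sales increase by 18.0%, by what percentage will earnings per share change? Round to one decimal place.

At 96,550 units, contribution = 96,550 × R$133.93 = R$12,930,941.50.
EBIT = R$12,930,941.50 − R$5,234,200 = R$7,696,741.50.
Interest = R$1,534,782.00, so EBIT − I = R$6,161,959.50.
DCL = total CM / (EBIT − I) = R$12,930,941.50 / R$6,161,959.50 = 2.0985.
%ΔEPS = DCL × %ΔSales = 2.0985 × +18.0% = +37.8%.

+37.8%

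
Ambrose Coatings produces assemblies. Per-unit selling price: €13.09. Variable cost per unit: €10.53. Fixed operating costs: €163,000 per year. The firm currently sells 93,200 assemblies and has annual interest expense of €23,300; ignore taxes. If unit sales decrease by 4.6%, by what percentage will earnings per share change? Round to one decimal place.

-21.0%

Total contribution margin = 93,200 × €2.56 = €238,592.00.
Subtracting fixed costs: EBIT = €238,592.00 − €163,000 = €75,592.00.
Interest = €23,300.00, so EBIT − I = €52,292.00.
DCL = total CM / (EBIT − I) = €238,592.00 / €52,292.00 = 4.5627.
EPS therefore changes by 4.5627 × (-4.6%) = -21.0%.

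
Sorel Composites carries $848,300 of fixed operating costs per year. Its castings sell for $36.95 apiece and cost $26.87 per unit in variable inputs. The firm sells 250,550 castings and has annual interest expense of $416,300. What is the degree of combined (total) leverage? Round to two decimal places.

Contribution at this volume is 250,550 × $10.08 = $2,525,544.00.
Operating income = contribution − fixed costs = $2,525,544.00 − $848,300 = $1,677,244.00. Interest = $416,300.00.
DOL = $2,525,544.00 ÷ $1,677,244.00 = 1.5058; DFL = $1,677,244.00 ÷ $1,260,944.00 = 1.3301.
Combined leverage = 1.5058 × 1.3301 = 2.0029.

2.00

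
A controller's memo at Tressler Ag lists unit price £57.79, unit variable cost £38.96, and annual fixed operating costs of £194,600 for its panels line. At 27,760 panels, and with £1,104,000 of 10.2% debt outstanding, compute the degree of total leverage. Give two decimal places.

Contribution at this volume is 27,760 × £18.83 = £522,720.80.
Subtracting fixed costs: EBIT = £522,720.80 − £194,600 = £328,120.80. Interest = £112,608.00, so EBIT − I = £215,512.80.
DCL = contribution ÷ (EBIT − I) = £522,720.80 ÷ £215,512.80 = 2.4255.

2.43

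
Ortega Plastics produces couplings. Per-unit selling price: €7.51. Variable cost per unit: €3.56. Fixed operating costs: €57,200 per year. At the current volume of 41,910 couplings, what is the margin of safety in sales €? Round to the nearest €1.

Unit CM = price − variable cost = €7.51 − €3.56 = €3.95. Break-even units = €57,200 ÷ €3.95 = 14,481.01; break-even revenue = 14,481.01 × €7.51 = €108,752.41.
Current sales = 41,910 × €7.51 = €314,744.10.
Margin of safety = €314,744.10 − €108,752.41 = €205,992.

€205,992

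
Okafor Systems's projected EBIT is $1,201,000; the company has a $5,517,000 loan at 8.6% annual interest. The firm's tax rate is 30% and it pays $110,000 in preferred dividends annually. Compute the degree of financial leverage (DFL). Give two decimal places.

2.11

Annual interest charges come to $474,462.00.
Preferred dividends grossed up pre-tax: $110,000 / (1 − 0.30) = $157,142.86.
DFL = EBIT ÷ [EBIT − I − D_p/(1−t)] = $1,201,000 ÷ [$1,201,000 − $474,462.00 − $157,142.86] = $1,201,000 ÷ $569,395.14 = 2.1093.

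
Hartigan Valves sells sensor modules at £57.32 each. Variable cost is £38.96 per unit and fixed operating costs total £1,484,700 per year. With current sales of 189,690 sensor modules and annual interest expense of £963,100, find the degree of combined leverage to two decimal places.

3.37

Total contribution margin = 189,690 × £18.36 = £3,482,708.40.
EBIT = £3,482,708.40 − £1,484,700 = £1,998,008.40. Interest = £963,100.00.
DOL = £3,482,708.40 ÷ £1,998,008.40 = 1.7431; DFL = £1,998,008.40 ÷ £1,034,908.40 = 1.9306.
DCL = DOL × DFL = 1.7431 × 1.9306 = 3.3652.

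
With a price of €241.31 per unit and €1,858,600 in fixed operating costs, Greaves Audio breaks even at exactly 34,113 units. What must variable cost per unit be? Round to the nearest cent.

€186.83

Contribution per unit must be FC / Q = €1,858,600 / 34,113 = €54.4836.
Variable cost per unit = €241.31 − €54.4836 = €186.83.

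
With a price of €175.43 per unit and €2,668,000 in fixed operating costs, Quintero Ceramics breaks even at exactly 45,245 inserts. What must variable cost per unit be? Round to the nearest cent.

€116.46

Contribution per unit must be FC / Q = €2,668,000 / 45,245 = €58.9678.
Variable cost per unit = €175.43 − €58.9678 = €116.46.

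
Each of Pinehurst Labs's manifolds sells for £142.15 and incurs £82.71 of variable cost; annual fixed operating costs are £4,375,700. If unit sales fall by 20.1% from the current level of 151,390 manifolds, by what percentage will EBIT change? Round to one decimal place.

At 151,390 units, contribution = 151,390 × £59.44 = £8,998,621.60.
Operating income = contribution − fixed costs = £8,998,621.60 − £4,375,700 = £4,622,921.60.
So DOL = total CM / EBIT = £8,998,621.60 / £4,622,921.60 = 1.9465.
%ΔEBIT = DOL × %ΔSales = 1.9465 × -20.1% = -39.1%.

-39.1%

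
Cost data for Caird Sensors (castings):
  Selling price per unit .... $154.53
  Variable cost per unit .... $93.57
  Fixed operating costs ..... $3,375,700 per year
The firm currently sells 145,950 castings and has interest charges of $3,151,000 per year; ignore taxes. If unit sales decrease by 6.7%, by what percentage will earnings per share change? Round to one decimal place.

At 145,950 units, contribution = 145,950 × $60.96 = $8,897,112.00.
Subtracting fixed costs: EBIT = $8,897,112.00 − $3,375,700 = $5,521,412.00.
Interest = $3,151,000.00, so EBIT − I = $2,370,412.00.
DCL = total CM / (EBIT − I) = $8,897,112.00 / $2,370,412.00 = 3.7534.
%ΔEPS = DCL × %ΔSales = 3.7534 × -6.7% = -25.1%.

-25.1%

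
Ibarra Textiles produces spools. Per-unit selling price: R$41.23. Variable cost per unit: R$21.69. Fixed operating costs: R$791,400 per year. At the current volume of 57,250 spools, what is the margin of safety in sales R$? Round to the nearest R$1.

Unit CM = price − variable cost = R$41.23 − R$21.69 = R$19.54. Break-even units = R$791,400 ÷ R$19.54 = 40,501.54; break-even revenue = 40,501.54 × R$41.23 = R$1,669,878.30.
Actual sales revenue = 57,250 × R$41.23 = R$2,360,417.50.
Margin of safety = R$2,360,417.50 − R$1,669,878.30 = R$690,539.

R$690,539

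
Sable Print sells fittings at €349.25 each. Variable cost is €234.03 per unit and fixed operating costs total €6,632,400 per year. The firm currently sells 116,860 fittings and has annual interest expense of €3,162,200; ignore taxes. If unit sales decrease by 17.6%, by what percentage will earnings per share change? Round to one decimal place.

-64.6%

Total contribution margin = 116,860 × €115.22 = €13,464,609.20.
Subtracting fixed costs: EBIT = €13,464,609.20 − €6,632,400 = €6,832,209.20.
Interest = €3,162,200.00, so EBIT − I = €3,670,009.20.
DCL = total CM / (EBIT − I) = €13,464,609.20 / €3,670,009.20 = 3.6688.
EPS therefore changes by 3.6688 × (-17.6%) = -64.6%.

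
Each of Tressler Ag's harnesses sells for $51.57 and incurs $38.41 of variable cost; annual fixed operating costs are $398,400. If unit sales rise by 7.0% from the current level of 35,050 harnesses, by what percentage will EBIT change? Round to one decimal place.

At 35,050 units, contribution = 35,050 × $13.16 = $461,258.00.
EBIT = $461,258.00 − $398,400 = $62,858.00.
DOL = contribution ÷ EBIT = $461,258.00 ÷ $62,858.00 = 7.3381.
%ΔEBIT = DOL × %ΔSales = 7.3381 × +7.0% = +51.4%.

+51.4%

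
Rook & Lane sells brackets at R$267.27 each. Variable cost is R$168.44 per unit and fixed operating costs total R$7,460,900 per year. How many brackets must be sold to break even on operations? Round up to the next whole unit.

Unit CM = price − variable cost = R$267.27 − R$168.44 = R$98.83.
Break-even volume = fixed costs ÷ CM per unit = R$7,460,900 ÷ R$98.83 = 75,492.26, so 75,493 brackets.

75,493 brackets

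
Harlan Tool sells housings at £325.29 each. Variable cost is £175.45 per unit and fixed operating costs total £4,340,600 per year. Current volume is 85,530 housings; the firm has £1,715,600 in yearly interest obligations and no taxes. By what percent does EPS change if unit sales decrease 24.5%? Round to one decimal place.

Contribution at this volume is 85,530 × £149.84 = £12,815,815.20.
EBIT = £12,815,815.20 − £4,340,600 = £8,475,215.20.
Interest = £1,715,600.00, so EBIT − I = £6,759,615.20.
Degree of combined leverage = contribution ÷ (EBIT − I) = £12,815,815.20 ÷ £6,759,615.20 = 1.8959.
EPS therefore changes by 1.8959 × (-24.5%) = -46.5%.

-46.5%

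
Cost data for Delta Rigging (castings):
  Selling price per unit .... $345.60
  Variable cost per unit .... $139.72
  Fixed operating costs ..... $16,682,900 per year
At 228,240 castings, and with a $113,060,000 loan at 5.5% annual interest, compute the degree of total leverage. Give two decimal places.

At 228,240 units, contribution = 228,240 × $205.88 = $46,990,051.20.
EBIT = $46,990,051.20 − $16,682,900 = $30,307,151.20. Interest = $6,218,300.00, so EBIT − I = $24,088,851.20.
DCL = contribution ÷ (EBIT − I) = $46,990,051.20 ÷ $24,088,851.20 = 1.9507.

1.95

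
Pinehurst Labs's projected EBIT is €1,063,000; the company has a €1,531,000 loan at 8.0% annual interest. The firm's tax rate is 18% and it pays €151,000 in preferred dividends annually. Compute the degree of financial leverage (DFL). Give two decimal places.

Annual interest charges come to €122,480.00.
Pre-tax preferred-dividend burden = €151,000 ÷ (1 − 0.18) = €184,146.34.
DFL = EBIT ÷ [EBIT − I − D_p/(1−t)] = €1,063,000 ÷ [€1,063,000 − €122,480.00 − €184,146.34] = €1,063,000 ÷ €756,373.66 = 1.4054.

1.41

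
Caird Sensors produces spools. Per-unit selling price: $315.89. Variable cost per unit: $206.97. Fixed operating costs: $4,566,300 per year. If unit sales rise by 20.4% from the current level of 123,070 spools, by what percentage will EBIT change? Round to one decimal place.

Contribution at this volume is 123,070 × $108.92 = $13,404,784.40.
Subtracting fixed costs: EBIT = $13,404,784.40 − $4,566,300 = $8,838,484.40.
DOL = contribution ÷ EBIT = $13,404,784.40 ÷ $8,838,484.40 = 1.5166.
Operating income changes by 1.5166 × +20.4% = +30.9%.

+30.9%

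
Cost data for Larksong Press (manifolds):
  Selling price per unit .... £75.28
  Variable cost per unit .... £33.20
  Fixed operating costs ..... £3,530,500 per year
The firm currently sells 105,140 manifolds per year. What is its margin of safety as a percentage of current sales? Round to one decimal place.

Contribution margin per unit = £75.28 − £33.20 = £42.08. Break-even units = £3,530,500 ÷ £42.08 = 83,899.71; break-even revenue = 83,899.71 × £75.28 = £6,315,970.53.
Actual sales revenue = 105,140 × £75.28 = £7,914,939.20.
Margin of safety = (£7,914,939.20 − £6,315,970.53) ÷ £7,914,939.20 = 20.2%.

20.2%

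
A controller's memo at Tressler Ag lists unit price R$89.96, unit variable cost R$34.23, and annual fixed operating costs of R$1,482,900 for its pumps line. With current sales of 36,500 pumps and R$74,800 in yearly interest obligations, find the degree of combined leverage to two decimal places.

Total contribution margin = 36,500 × R$55.73 = R$2,034,145.00.
Operating income = contribution − fixed costs = R$2,034,145.00 − R$1,482,900 = R$551,245.00. Interest = R$74,800.00.
DOL = R$2,034,145.00 ÷ R$551,245.00 = 3.6901; DFL = R$551,245.00 ÷ R$476,445.00 = 1.1570.
Combined leverage = 3.6901 × 1.1570 = 4.2694.

4.27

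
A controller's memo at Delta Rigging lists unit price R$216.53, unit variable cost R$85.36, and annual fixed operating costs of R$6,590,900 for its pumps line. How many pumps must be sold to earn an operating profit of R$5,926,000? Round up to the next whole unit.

95,426 pumps

Each unit contributes R$216.53 − R$85.36 = R$131.17.
Required volume = (fixed costs + target profit) ÷ CM = (R$6,590,900 + R$5,926,000) ÷ R$131.17 = 95,425.02, so 95,426 pumps.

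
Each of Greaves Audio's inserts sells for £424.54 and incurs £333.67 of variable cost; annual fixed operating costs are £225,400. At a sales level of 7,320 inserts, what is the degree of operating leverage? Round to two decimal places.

Total contribution margin = 7,320 × £90.87 = £665,168.40.
Operating income = contribution − fixed costs = £665,168.40 − £225,400 = £439,768.40.
Degree of operating leverage = £665,168.40 / £439,768.40 = 1.5125.

1.51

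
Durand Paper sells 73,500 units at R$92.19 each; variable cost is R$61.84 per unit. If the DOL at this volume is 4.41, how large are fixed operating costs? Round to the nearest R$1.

R$1,724,892

At 73,500 units, contribution = 73,500 × R$30.35 = R$2,230,725.00.
Since DOL = CM ÷ EBIT, EBIT = R$2,230,725.00 ÷ 4.41 = R$505,833.33.
Fixed costs = CM − EBIT = R$2,230,725.00 − R$505,833.33 = R$1,724,892.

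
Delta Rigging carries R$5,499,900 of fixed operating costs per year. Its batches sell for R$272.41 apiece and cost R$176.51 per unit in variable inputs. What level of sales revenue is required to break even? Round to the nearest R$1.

R$15,622,813

CM per unit = R$272.41 − R$176.51 = R$95.90; CM ratio = R$95.90 / R$272.41 = 0.3520.
Break-even sales = FC ÷ CM ratio = R$5,499,900 × R$272.41 / R$95.90 = R$15,622,813.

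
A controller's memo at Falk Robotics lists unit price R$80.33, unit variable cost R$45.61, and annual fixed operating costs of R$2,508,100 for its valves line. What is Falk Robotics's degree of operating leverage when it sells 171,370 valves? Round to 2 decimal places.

1.73

At 171,370 units, contribution = 171,370 × R$34.72 = R$5,949,966.40.
Subtracting fixed costs: EBIT = R$5,949,966.40 − R$2,508,100 = R$3,441,866.40.
DOL = contribution ÷ EBIT = R$5,949,966.40 ÷ R$3,441,866.40 = 1.7287.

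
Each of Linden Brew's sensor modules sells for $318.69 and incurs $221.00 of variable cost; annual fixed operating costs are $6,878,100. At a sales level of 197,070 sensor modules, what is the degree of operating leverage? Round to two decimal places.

1.56

At 197,070 units, contribution = 197,070 × $97.69 = $19,251,768.30.
Operating income = contribution − fixed costs = $19,251,768.30 − $6,878,100 = $12,373,668.30.
DOL = contribution ÷ EBIT = $19,251,768.30 ÷ $12,373,668.30 = 1.5559.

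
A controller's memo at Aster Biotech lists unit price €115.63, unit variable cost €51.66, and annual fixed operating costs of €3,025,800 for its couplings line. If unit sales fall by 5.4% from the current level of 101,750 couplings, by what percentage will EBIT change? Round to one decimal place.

Contribution at this volume is 101,750 × €63.97 = €6,508,947.50.
Operating income = contribution − fixed costs = €6,508,947.50 − €3,025,800 = €3,483,147.50.
DOL = contribution ÷ EBIT = €6,508,947.50 ÷ €3,483,147.50 = 1.8687.
%ΔEBIT = DOL × %ΔSales = 1.8687 × -5.4% = -10.1%.

-10.1%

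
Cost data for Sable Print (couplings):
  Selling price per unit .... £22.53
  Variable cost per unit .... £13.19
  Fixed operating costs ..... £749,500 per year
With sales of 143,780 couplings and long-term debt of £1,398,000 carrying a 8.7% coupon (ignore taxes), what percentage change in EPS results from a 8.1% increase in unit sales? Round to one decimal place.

+23.1%

Contribution at this volume is 143,780 × £9.34 = £1,342,905.20.
EBIT = £1,342,905.20 − £749,500 = £593,405.20.
Interest = £121,626.00, so EBIT − I = £471,779.20.
DCL = total CM / (EBIT − I) = £1,342,905.20 / £471,779.20 = 2.8465.
%ΔEPS = DCL × %ΔSales = 2.8465 × +8.1% = +23.1%.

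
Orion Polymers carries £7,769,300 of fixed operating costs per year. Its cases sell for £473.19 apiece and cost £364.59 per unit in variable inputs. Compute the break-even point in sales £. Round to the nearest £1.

£33,852,257

Contribution margin per unit = £473.19 − £364.59 = £108.60, a CM ratio of £108.60 ÷ £473.19 = 0.2295.
Break-even revenue = fixed costs × price ÷ CM = £7,769,300 × £473.19 ÷ £108.60 = £33,852,257.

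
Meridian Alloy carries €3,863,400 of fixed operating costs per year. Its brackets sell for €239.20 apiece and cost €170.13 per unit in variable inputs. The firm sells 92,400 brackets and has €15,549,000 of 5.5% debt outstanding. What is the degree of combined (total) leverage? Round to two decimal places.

3.84

At 92,400 units, contribution = 92,400 × €69.07 = €6,382,068.00.
EBIT = €6,382,068.00 − €3,863,400 = €2,518,668.00. Interest = €855,195.00.
DOL = €6,382,068.00 ÷ €2,518,668.00 = 2.5339; DFL = €2,518,668.00 ÷ €1,663,473.00 = 1.5141.
DCL = DOL × DFL = 2.5339 × 1.5141 = 3.8366.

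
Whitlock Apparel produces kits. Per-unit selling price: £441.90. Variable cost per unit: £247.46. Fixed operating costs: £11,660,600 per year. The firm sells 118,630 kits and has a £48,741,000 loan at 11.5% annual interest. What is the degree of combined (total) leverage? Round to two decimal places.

3.98

Total contribution margin = 118,630 × £194.44 = £23,066,417.20.
EBIT = £23,066,417.20 − £11,660,600 = £11,405,817.20. Interest = £5,605,215.00.
DOL = £23,066,417.20 ÷ £11,405,817.20 = 2.0223; DFL = £11,405,817.20 ÷ £5,800,602.20 = 1.9663.
Combined leverage = 2.0223 × 1.9663 = 3.9764.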